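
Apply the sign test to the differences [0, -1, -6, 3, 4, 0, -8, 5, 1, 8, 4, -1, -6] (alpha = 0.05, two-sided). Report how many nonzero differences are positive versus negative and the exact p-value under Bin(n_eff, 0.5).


Step 1: Discard zero differences. Original n = 13; n_eff = number of nonzero differences = 11.
Nonzero differences (with sign): -1, -6, +3, +4, -8, +5, +1, +8, +4, -1, -6
Step 2: Count signs: positive = 6, negative = 5.
Step 3: Under H0: P(positive) = 0.5, so the number of positives S ~ Bin(11, 0.5).
Step 4: Two-sided exact p-value = sum of Bin(11,0.5) probabilities at or below the observed probability = 1.000000.
Step 5: alpha = 0.05. fail to reject H0.

n_eff = 11, pos = 6, neg = 5, p = 1.000000, fail to reject H0.


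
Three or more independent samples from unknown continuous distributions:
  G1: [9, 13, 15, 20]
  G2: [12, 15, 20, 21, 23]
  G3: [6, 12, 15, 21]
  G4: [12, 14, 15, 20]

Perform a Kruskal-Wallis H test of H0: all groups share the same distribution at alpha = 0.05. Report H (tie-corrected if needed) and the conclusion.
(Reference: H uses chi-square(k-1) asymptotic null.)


Step 1: Combine all N = 17 observations and assign midranks.
sorted (value, group, rank): (6,G3,1), (9,G1,2), (12,G2,4), (12,G3,4), (12,G4,4), (13,G1,6), (14,G4,7), (15,G1,9.5), (15,G2,9.5), (15,G3,9.5), (15,G4,9.5), (20,G1,13), (20,G2,13), (20,G4,13), (21,G2,15.5), (21,G3,15.5), (23,G2,17)
Step 2: Sum ranks within each group.
R_1 = 30.5 (n_1 = 4)
R_2 = 59 (n_2 = 5)
R_3 = 30 (n_3 = 4)
R_4 = 33.5 (n_4 = 4)
Step 3: H = 12/(N(N+1)) * sum(R_i^2/n_i) - 3(N+1)
     = 12/(17*18) * (30.5^2/4 + 59^2/5 + 30^2/4 + 33.5^2/4) - 3*18
     = 0.039216 * 1434.33 - 54
     = 2.248039.
Step 4: Ties present; correction factor C = 1 - 114/(17^3 - 17) = 0.976716. Corrected H = 2.248039 / 0.976716 = 2.301631.
Step 5: Under H0, H ~ chi^2(3); p-value = 0.512209.
Step 6: alpha = 0.05. fail to reject H0.

H = 2.3016, df = 3, p = 0.512209, fail to reject H0.


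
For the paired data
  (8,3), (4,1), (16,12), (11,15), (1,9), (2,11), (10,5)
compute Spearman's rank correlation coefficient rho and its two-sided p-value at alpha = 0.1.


Step 1: Rank x and y separately (midranks; no ties here).
rank(x): 8->4, 4->3, 16->7, 11->6, 1->1, 2->2, 10->5
rank(y): 3->2, 1->1, 12->6, 15->7, 9->4, 11->5, 5->3
Step 2: d_i = R_x(i) - R_y(i); compute d_i^2.
  (4-2)^2=4, (3-1)^2=4, (7-6)^2=1, (6-7)^2=1, (1-4)^2=9, (2-5)^2=9, (5-3)^2=4
sum(d^2) = 32.
Step 3: rho = 1 - 6*32 / (7*(7^2 - 1)) = 1 - 192/336 = 0.428571.
Step 4: Under H0, t = rho * sqrt((n-2)/(1-rho^2)) = 1.0607 ~ t(5).
Step 5: Two-sided p-value from the t-distribution with 5 df = 0.337368.
Step 6: alpha = 0.1. fail to reject H0.

rho = 0.4286, p = 0.337368, fail to reject H0 at alpha = 0.1.


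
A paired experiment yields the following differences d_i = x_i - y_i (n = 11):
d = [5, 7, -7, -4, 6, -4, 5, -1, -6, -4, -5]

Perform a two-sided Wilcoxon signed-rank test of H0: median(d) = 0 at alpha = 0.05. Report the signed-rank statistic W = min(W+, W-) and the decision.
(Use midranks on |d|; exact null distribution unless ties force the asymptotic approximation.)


Step 1: Drop any zero differences (none here) and take |d_i|.
|d| = [5, 7, 7, 4, 6, 4, 5, 1, 6, 4, 5]
Step 2: Midrank |d_i| (ties get averaged ranks).
ranks: |5|->6, |7|->10.5, |7|->10.5, |4|->3, |6|->8.5, |4|->3, |5|->6, |1|->1, |6|->8.5, |4|->3, |5|->6
Step 3: Attach original signs; sum ranks with positive sign and with negative sign.
W+ = 6 + 10.5 + 8.5 + 6 = 31
W- = 10.5 + 3 + 3 + 1 + 8.5 + 3 + 6 = 35
(Check: W+ + W- = 66 should equal n(n+1)/2 = 66.)
Step 4: Test statistic W = min(W+, W-) = 31.
Step 5: Ties in |d|, so use the tie-corrected normal approximation.
        E[W] = n(n+1)/4 = 11*12/4 = 33.
        Tie groups: |d|=4 (t=3), |d|=5 (t=3), |d|=6 (t=2), |d|=7 (t=2); sum(t^3 - t) = 60.
        Var[W] = n(n+1)(2n+1)/24 - sum(t^3-t)/48 = 3036/24 - 60/48 = 125.25.
        z = (W - E[W]) / sqrt(Var[W]) = (31 - 33) / 11.1915 = -0.1787.
        Two-sided p = 2*Phi(z) = 0.858168.
Step 6: alpha = 0.05. fail to reject H0.

W+ = 31, W- = 35, W = min = 31, p = 0.858168, fail to reject H0.


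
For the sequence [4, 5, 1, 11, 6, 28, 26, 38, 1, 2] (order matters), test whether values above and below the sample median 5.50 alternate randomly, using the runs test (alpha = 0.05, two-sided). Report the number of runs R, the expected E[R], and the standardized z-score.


Step 1: Compute median = 5.50; label A = above, B = below.
Labels in order: BBBAAAAABB  (n_A = 5, n_B = 5)
Step 2: Count runs R = 3.
Step 3: Under H0 (random ordering), E[R] = 2*n_A*n_B/(n_A+n_B) + 1 = 2*5*5/10 + 1 = 6.0000.
        Var[R] = 2*n_A*n_B*(2*n_A*n_B - n_A - n_B) / ((n_A+n_B)^2 * (n_A+n_B-1)) = 2000/900 = 2.2222.
        SD[R] = 1.4907.
Step 4: Continuity-corrected z = (R + 0.5 - E[R]) / SD[R] = (3 + 0.5 - 6.0000) / 1.4907 = -1.6771.
Step 5: Two-sided p-value via normal approximation = 2*(1 - Phi(|z|)) = 0.093533.
Step 6: alpha = 0.05. fail to reject H0.

R = 3, z = -1.6771, p = 0.093533, fail to reject H0.


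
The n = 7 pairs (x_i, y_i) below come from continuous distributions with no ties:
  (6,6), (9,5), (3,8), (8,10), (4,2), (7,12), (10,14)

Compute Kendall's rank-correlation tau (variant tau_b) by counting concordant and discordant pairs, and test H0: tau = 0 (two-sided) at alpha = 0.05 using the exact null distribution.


Step 1: Enumerate the 21 unordered pairs (i,j) with i<j and classify each by sign(x_j-x_i) * sign(y_j-y_i).
  (1,2):dx=+3,dy=-1->D; (1,3):dx=-3,dy=+2->D; (1,4):dx=+2,dy=+4->C; (1,5):dx=-2,dy=-4->C
  (1,6):dx=+1,dy=+6->C; (1,7):dx=+4,dy=+8->C; (2,3):dx=-6,dy=+3->D; (2,4):dx=-1,dy=+5->D
  (2,5):dx=-5,dy=-3->C; (2,6):dx=-2,dy=+7->D; (2,7):dx=+1,dy=+9->C; (3,4):dx=+5,dy=+2->C
  (3,5):dx=+1,dy=-6->D; (3,6):dx=+4,dy=+4->C; (3,7):dx=+7,dy=+6->C; (4,5):dx=-4,dy=-8->C
  (4,6):dx=-1,dy=+2->D; (4,7):dx=+2,dy=+4->C; (5,6):dx=+3,dy=+10->C; (5,7):dx=+6,dy=+12->C
  (6,7):dx=+3,dy=+2->C
Step 2: C = 14, D = 7, total pairs = 21.
Step 3: tau = (C - D)/(n(n-1)/2) = (14 - 7)/21 = 0.333333.
Step 4: Exact two-sided p-value (enumerate n! = 5040 permutations of y under H0): p = 0.381349.
Step 5: alpha = 0.05. fail to reject H0.

tau_b = 0.3333 (C=14, D=7), p = 0.381349, fail to reject H0.


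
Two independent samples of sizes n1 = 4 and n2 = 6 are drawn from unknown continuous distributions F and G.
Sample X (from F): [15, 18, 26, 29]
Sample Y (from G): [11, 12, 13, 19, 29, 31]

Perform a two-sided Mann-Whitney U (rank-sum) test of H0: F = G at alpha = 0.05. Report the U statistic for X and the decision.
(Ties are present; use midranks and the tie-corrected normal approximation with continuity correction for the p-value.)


Step 1: Combine and sort all 10 observations; assign midranks.
sorted (value, group): (11,Y), (12,Y), (13,Y), (15,X), (18,X), (19,Y), (26,X), (29,X), (29,Y), (31,Y)
ranks: 11->1, 12->2, 13->3, 15->4, 18->5, 19->6, 26->7, 29->8.5, 29->8.5, 31->10
Step 2: Rank sum for X: R1 = 4 + 5 + 7 + 8.5 = 24.5.
Step 3: U_X = R1 - n1(n1+1)/2 = 24.5 - 4*5/2 = 24.5 - 10 = 14.5.
       U_Y = n1*n2 - U_X = 24 - 14.5 = 9.5.
Step 4: Ties are present, so use the tie-corrected normal approximation (with continuity correction) for the p-value.
Step 5: p-value = 0.668870; compare to alpha = 0.05. fail to reject H0.

U_X = 14.5, p = 0.668870, fail to reject H0 at alpha = 0.05.


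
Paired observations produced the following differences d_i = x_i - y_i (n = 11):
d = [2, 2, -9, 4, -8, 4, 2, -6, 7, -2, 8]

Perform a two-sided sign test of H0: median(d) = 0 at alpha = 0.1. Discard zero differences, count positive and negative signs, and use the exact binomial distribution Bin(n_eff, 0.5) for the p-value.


Step 1: Discard zero differences. Original n = 11; n_eff = number of nonzero differences = 11.
Nonzero differences (with sign): +2, +2, -9, +4, -8, +4, +2, -6, +7, -2, +8
Step 2: Count signs: positive = 7, negative = 4.
Step 3: Under H0: P(positive) = 0.5, so the number of positives S ~ Bin(11, 0.5).
Step 4: Two-sided exact p-value = sum of Bin(11,0.5) probabilities at or below the observed probability = 0.548828.
Step 5: alpha = 0.1. fail to reject H0.

n_eff = 11, pos = 7, neg = 4, p = 0.548828, fail to reject H0.


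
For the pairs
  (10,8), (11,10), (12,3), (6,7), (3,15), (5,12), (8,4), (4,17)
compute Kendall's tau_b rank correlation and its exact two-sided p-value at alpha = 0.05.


Step 1: Enumerate the 28 unordered pairs (i,j) with i<j and classify each by sign(x_j-x_i) * sign(y_j-y_i).
  (1,2):dx=+1,dy=+2->C; (1,3):dx=+2,dy=-5->D; (1,4):dx=-4,dy=-1->C; (1,5):dx=-7,dy=+7->D
  (1,6):dx=-5,dy=+4->D; (1,7):dx=-2,dy=-4->C; (1,8):dx=-6,dy=+9->D; (2,3):dx=+1,dy=-7->D
  (2,4):dx=-5,dy=-3->C; (2,5):dx=-8,dy=+5->D; (2,6):dx=-6,dy=+2->D; (2,7):dx=-3,dy=-6->C
  (2,8):dx=-7,dy=+7->D; (3,4):dx=-6,dy=+4->D; (3,5):dx=-9,dy=+12->D; (3,6):dx=-7,dy=+9->D
  (3,7):dx=-4,dy=+1->D; (3,8):dx=-8,dy=+14->D; (4,5):dx=-3,dy=+8->D; (4,6):dx=-1,dy=+5->D
  (4,7):dx=+2,dy=-3->D; (4,8):dx=-2,dy=+10->D; (5,6):dx=+2,dy=-3->D; (5,7):dx=+5,dy=-11->D
  (5,8):dx=+1,dy=+2->C; (6,7):dx=+3,dy=-8->D; (6,8):dx=-1,dy=+5->D; (7,8):dx=-4,dy=+13->D
Step 2: C = 6, D = 22, total pairs = 28.
Step 3: tau = (C - D)/(n(n-1)/2) = (6 - 22)/28 = -0.571429.
Step 4: Exact two-sided p-value (enumerate n! = 40320 permutations of y under H0): p = 0.061012.
Step 5: alpha = 0.05. fail to reject H0.

tau_b = -0.5714 (C=6, D=22), p = 0.061012, fail to reject H0.


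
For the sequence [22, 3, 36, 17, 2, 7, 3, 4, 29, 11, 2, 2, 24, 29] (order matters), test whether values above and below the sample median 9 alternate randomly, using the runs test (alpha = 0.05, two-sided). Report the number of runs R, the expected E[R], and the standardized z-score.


Step 1: Compute median = 9; label A = above, B = below.
Labels in order: ABAABBBBAABBAA  (n_A = 7, n_B = 7)
Step 2: Count runs R = 7.
Step 3: Under H0 (random ordering), E[R] = 2*n_A*n_B/(n_A+n_B) + 1 = 2*7*7/14 + 1 = 8.0000.
        Var[R] = 2*n_A*n_B*(2*n_A*n_B - n_A - n_B) / ((n_A+n_B)^2 * (n_A+n_B-1)) = 8232/2548 = 3.2308.
        SD[R] = 1.7974.
Step 4: Continuity-corrected z = (R + 0.5 - E[R]) / SD[R] = (7 + 0.5 - 8.0000) / 1.7974 = -0.2782.
Step 5: Two-sided p-value via normal approximation = 2*(1 - Phi(|z|)) = 0.780879.
Step 6: alpha = 0.05. fail to reject H0.

R = 7, z = -0.2782, p = 0.780879, fail to reject H0.


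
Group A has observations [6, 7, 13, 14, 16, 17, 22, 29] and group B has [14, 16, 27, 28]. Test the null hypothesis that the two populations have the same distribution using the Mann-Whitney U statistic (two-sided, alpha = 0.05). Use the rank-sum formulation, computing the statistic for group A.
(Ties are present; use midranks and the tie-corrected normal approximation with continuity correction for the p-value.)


Step 1: Combine and sort all 12 observations; assign midranks.
sorted (value, group): (6,X), (7,X), (13,X), (14,X), (14,Y), (16,X), (16,Y), (17,X), (22,X), (27,Y), (28,Y), (29,X)
ranks: 6->1, 7->2, 13->3, 14->4.5, 14->4.5, 16->6.5, 16->6.5, 17->8, 22->9, 27->10, 28->11, 29->12
Step 2: Rank sum for X: R1 = 1 + 2 + 3 + 4.5 + 6.5 + 8 + 9 + 12 = 46.
Step 3: U_X = R1 - n1(n1+1)/2 = 46 - 8*9/2 = 46 - 36 = 10.
       U_Y = n1*n2 - U_X = 32 - 10 = 22.
Step 4: Ties are present, so use the tie-corrected normal approximation (with continuity correction) for the p-value.
Step 5: p-value = 0.348547; compare to alpha = 0.05. fail to reject H0.

U_X = 10, p = 0.348547, fail to reject H0 at alpha = 0.05.


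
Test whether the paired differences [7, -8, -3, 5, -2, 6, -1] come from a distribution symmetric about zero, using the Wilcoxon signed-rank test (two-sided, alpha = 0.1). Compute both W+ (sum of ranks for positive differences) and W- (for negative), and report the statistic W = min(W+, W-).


Step 1: Drop any zero differences (none here) and take |d_i|.
|d| = [7, 8, 3, 5, 2, 6, 1]
Step 2: Midrank |d_i| (ties get averaged ranks).
ranks: |7|->6, |8|->7, |3|->3, |5|->4, |2|->2, |6|->5, |1|->1
Step 3: Attach original signs; sum ranks with positive sign and with negative sign.
W+ = 6 + 4 + 5 = 15
W- = 7 + 3 + 2 + 1 = 13
(Check: W+ + W- = 28 should equal n(n+1)/2 = 28.)
Step 4: Test statistic W = min(W+, W-) = 13.
Step 5: No ties, so the exact null distribution over the 2^7 = 128 sign assignments gives the two-sided p-value = 0.937500.
Step 6: alpha = 0.1. fail to reject H0.

W+ = 15, W- = 13, W = min = 13, p = 0.937500, fail to reject H0.


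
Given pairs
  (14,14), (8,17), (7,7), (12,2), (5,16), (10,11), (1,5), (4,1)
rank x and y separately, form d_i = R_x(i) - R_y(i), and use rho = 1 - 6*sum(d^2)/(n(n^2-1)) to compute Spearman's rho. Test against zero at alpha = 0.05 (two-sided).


Step 1: Rank x and y separately (midranks; no ties here).
rank(x): 14->8, 8->5, 7->4, 12->7, 5->3, 10->6, 1->1, 4->2
rank(y): 14->6, 17->8, 7->4, 2->2, 16->7, 11->5, 5->3, 1->1
Step 2: d_i = R_x(i) - R_y(i); compute d_i^2.
  (8-6)^2=4, (5-8)^2=9, (4-4)^2=0, (7-2)^2=25, (3-7)^2=16, (6-5)^2=1, (1-3)^2=4, (2-1)^2=1
sum(d^2) = 60.
Step 3: rho = 1 - 6*60 / (8*(8^2 - 1)) = 1 - 360/504 = 0.285714.
Step 4: Under H0, t = rho * sqrt((n-2)/(1-rho^2)) = 0.7303 ~ t(6).
Step 5: Two-sided p-value from the t-distribution with 6 df = 0.492726.
Step 6: alpha = 0.05. fail to reject H0.

rho = 0.2857, p = 0.492726, fail to reject H0 at alpha = 0.05.


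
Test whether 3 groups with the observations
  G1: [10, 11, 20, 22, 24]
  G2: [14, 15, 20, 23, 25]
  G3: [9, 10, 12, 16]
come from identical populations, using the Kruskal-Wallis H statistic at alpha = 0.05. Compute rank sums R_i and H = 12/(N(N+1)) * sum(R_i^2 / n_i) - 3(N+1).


Step 1: Combine all N = 14 observations and assign midranks.
sorted (value, group, rank): (9,G3,1), (10,G1,2.5), (10,G3,2.5), (11,G1,4), (12,G3,5), (14,G2,6), (15,G2,7), (16,G3,8), (20,G1,9.5), (20,G2,9.5), (22,G1,11), (23,G2,12), (24,G1,13), (25,G2,14)
Step 2: Sum ranks within each group.
R_1 = 40 (n_1 = 5)
R_2 = 48.5 (n_2 = 5)
R_3 = 16.5 (n_3 = 4)
Step 3: H = 12/(N(N+1)) * sum(R_i^2/n_i) - 3(N+1)
     = 12/(14*15) * (40^2/5 + 48.5^2/5 + 16.5^2/4) - 3*15
     = 0.057143 * 858.513 - 45
     = 4.057857.
Step 4: Ties present; correction factor C = 1 - 12/(14^3 - 14) = 0.995604. Corrected H = 4.057857 / 0.995604 = 4.075773.
Step 5: Under H0, H ~ chi^2(2); p-value = 0.130304.
Step 6: alpha = 0.05. fail to reject H0.

H = 4.0758, df = 2, p = 0.130304, fail to reject H0.


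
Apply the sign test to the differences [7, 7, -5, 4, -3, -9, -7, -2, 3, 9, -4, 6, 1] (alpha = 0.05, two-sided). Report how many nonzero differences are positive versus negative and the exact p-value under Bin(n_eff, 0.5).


Step 1: Discard zero differences. Original n = 13; n_eff = number of nonzero differences = 13.
Nonzero differences (with sign): +7, +7, -5, +4, -3, -9, -7, -2, +3, +9, -4, +6, +1
Step 2: Count signs: positive = 7, negative = 6.
Step 3: Under H0: P(positive) = 0.5, so the number of positives S ~ Bin(13, 0.5).
Step 4: Two-sided exact p-value = sum of Bin(13,0.5) probabilities at or below the observed probability = 1.000000.
Step 5: alpha = 0.05. fail to reject H0.

n_eff = 13, pos = 7, neg = 6, p = 1.000000, fail to reject H0.


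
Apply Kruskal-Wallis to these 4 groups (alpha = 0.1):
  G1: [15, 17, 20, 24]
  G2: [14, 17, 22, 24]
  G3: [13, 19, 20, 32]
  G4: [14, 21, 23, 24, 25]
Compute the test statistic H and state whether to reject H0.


Step 1: Combine all N = 17 observations and assign midranks.
sorted (value, group, rank): (13,G3,1), (14,G2,2.5), (14,G4,2.5), (15,G1,4), (17,G1,5.5), (17,G2,5.5), (19,G3,7), (20,G1,8.5), (20,G3,8.5), (21,G4,10), (22,G2,11), (23,G4,12), (24,G1,14), (24,G2,14), (24,G4,14), (25,G4,16), (32,G3,17)
Step 2: Sum ranks within each group.
R_1 = 32 (n_1 = 4)
R_2 = 33 (n_2 = 4)
R_3 = 33.5 (n_3 = 4)
R_4 = 54.5 (n_4 = 5)
Step 3: H = 12/(N(N+1)) * sum(R_i^2/n_i) - 3(N+1)
     = 12/(17*18) * (32^2/4 + 33^2/4 + 33.5^2/4 + 54.5^2/5) - 3*18
     = 0.039216 * 1402.86 - 54
     = 1.014216.
Step 4: Ties present; correction factor C = 1 - 42/(17^3 - 17) = 0.991422. Corrected H = 1.014216 / 0.991422 = 1.022991.
Step 5: Under H0, H ~ chi^2(3); p-value = 0.795689.
Step 6: alpha = 0.1. fail to reject H0.

H = 1.0230, df = 3, p = 0.795689, fail to reject H0.


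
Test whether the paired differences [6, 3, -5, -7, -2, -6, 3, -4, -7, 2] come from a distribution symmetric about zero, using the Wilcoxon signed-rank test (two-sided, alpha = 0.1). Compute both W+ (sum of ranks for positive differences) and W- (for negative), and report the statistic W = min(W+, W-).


Step 1: Drop any zero differences (none here) and take |d_i|.
|d| = [6, 3, 5, 7, 2, 6, 3, 4, 7, 2]
Step 2: Midrank |d_i| (ties get averaged ranks).
ranks: |6|->7.5, |3|->3.5, |5|->6, |7|->9.5, |2|->1.5, |6|->7.5, |3|->3.5, |4|->5, |7|->9.5, |2|->1.5
Step 3: Attach original signs; sum ranks with positive sign and with negative sign.
W+ = 7.5 + 3.5 + 3.5 + 1.5 = 16
W- = 6 + 9.5 + 1.5 + 7.5 + 5 + 9.5 = 39
(Check: W+ + W- = 55 should equal n(n+1)/2 = 55.)
Step 4: Test statistic W = min(W+, W-) = 16.
Step 5: Ties in |d|, so use the tie-corrected normal approximation.
        E[W] = n(n+1)/4 = 10*11/4 = 27.5.
        Tie groups: |d|=2 (t=2), |d|=3 (t=2), |d|=6 (t=2), |d|=7 (t=2); sum(t^3 - t) = 24.
        Var[W] = n(n+1)(2n+1)/24 - sum(t^3-t)/48 = 2310/24 - 24/48 = 95.75.
        z = (W - E[W]) / sqrt(Var[W]) = (16 - 27.5) / 9.7852 = -1.1752.
        Two-sided p = 2*Phi(z) = 0.239897.
Step 6: alpha = 0.1. fail to reject H0.

W+ = 16, W- = 39, W = min = 16, p = 0.239897, fail to reject H0.


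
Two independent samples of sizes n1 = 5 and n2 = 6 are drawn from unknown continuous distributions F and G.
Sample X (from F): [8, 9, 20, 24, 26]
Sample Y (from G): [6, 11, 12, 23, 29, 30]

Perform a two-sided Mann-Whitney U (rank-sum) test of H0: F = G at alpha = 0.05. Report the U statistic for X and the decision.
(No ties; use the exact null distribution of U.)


Step 1: Combine and sort all 11 observations; assign midranks.
sorted (value, group): (6,Y), (8,X), (9,X), (11,Y), (12,Y), (20,X), (23,Y), (24,X), (26,X), (29,Y), (30,Y)
ranks: 6->1, 8->2, 9->3, 11->4, 12->5, 20->6, 23->7, 24->8, 26->9, 29->10, 30->11
Step 2: Rank sum for X: R1 = 2 + 3 + 6 + 8 + 9 = 28.
Step 3: U_X = R1 - n1(n1+1)/2 = 28 - 5*6/2 = 28 - 15 = 13.
       U_Y = n1*n2 - U_X = 30 - 13 = 17.
Step 4: No ties, so the exact null distribution of U (based on enumerating the C(11,5) = 462 equally likely rank assignments) gives the two-sided p-value.
Step 5: p-value = 0.792208; compare to alpha = 0.05. fail to reject H0.

U_X = 13, p = 0.792208, fail to reject H0 at alpha = 0.05.


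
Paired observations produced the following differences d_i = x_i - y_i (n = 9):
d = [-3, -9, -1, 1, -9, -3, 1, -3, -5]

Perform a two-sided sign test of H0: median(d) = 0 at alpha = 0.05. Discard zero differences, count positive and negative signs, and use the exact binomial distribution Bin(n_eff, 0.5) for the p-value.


Step 1: Discard zero differences. Original n = 9; n_eff = number of nonzero differences = 9.
Nonzero differences (with sign): -3, -9, -1, +1, -9, -3, +1, -3, -5
Step 2: Count signs: positive = 2, negative = 7.
Step 3: Under H0: P(positive) = 0.5, so the number of positives S ~ Bin(9, 0.5).
Step 4: Two-sided exact p-value = sum of Bin(9,0.5) probabilities at or below the observed probability = 0.179688.
Step 5: alpha = 0.05. fail to reject H0.

n_eff = 9, pos = 2, neg = 7, p = 0.179688, fail to reject H0.


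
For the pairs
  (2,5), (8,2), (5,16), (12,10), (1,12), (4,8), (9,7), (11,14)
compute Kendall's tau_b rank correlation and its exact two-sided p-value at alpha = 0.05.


Step 1: Enumerate the 28 unordered pairs (i,j) with i<j and classify each by sign(x_j-x_i) * sign(y_j-y_i).
  (1,2):dx=+6,dy=-3->D; (1,3):dx=+3,dy=+11->C; (1,4):dx=+10,dy=+5->C; (1,5):dx=-1,dy=+7->D
  (1,6):dx=+2,dy=+3->C; (1,7):dx=+7,dy=+2->C; (1,8):dx=+9,dy=+9->C; (2,3):dx=-3,dy=+14->D
  (2,4):dx=+4,dy=+8->C; (2,5):dx=-7,dy=+10->D; (2,6):dx=-4,dy=+6->D; (2,7):dx=+1,dy=+5->C
  (2,8):dx=+3,dy=+12->C; (3,4):dx=+7,dy=-6->D; (3,5):dx=-4,dy=-4->C; (3,6):dx=-1,dy=-8->C
  (3,7):dx=+4,dy=-9->D; (3,8):dx=+6,dy=-2->D; (4,5):dx=-11,dy=+2->D; (4,6):dx=-8,dy=-2->C
  (4,7):dx=-3,dy=-3->C; (4,8):dx=-1,dy=+4->D; (5,6):dx=+3,dy=-4->D; (5,7):dx=+8,dy=-5->D
  (5,8):dx=+10,dy=+2->C; (6,7):dx=+5,dy=-1->D; (6,8):dx=+7,dy=+6->C; (7,8):dx=+2,dy=+7->C
Step 2: C = 15, D = 13, total pairs = 28.
Step 3: tau = (C - D)/(n(n-1)/2) = (15 - 13)/28 = 0.071429.
Step 4: Exact two-sided p-value (enumerate n! = 40320 permutations of y under H0): p = 0.904861.
Step 5: alpha = 0.05. fail to reject H0.

tau_b = 0.0714 (C=15, D=13), p = 0.904861, fail to reject H0.


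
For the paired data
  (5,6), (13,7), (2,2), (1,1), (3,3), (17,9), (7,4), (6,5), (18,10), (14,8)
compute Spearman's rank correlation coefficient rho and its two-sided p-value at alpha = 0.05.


Step 1: Rank x and y separately (midranks; no ties here).
rank(x): 5->4, 13->7, 2->2, 1->1, 3->3, 17->9, 7->6, 6->5, 18->10, 14->8
rank(y): 6->6, 7->7, 2->2, 1->1, 3->3, 9->9, 4->4, 5->5, 10->10, 8->8
Step 2: d_i = R_x(i) - R_y(i); compute d_i^2.
  (4-6)^2=4, (7-7)^2=0, (2-2)^2=0, (1-1)^2=0, (3-3)^2=0, (9-9)^2=0, (6-4)^2=4, (5-5)^2=0, (10-10)^2=0, (8-8)^2=0
sum(d^2) = 8.
Step 3: rho = 1 - 6*8 / (10*(10^2 - 1)) = 1 - 48/990 = 0.951515.
Step 4: Under H0, t = rho * sqrt((n-2)/(1-rho^2)) = 8.7493 ~ t(8).
Step 5: Two-sided p-value from the t-distribution with 8 df = 0.000023.
Step 6: alpha = 0.05. reject H0.

rho = 0.9515, p = 0.000023, reject H0 at alpha = 0.05.


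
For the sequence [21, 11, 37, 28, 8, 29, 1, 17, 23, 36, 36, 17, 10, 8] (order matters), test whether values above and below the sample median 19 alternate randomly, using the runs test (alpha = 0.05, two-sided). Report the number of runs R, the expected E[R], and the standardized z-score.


Step 1: Compute median = 19; label A = above, B = below.
Labels in order: ABAABABBAAABBB  (n_A = 7, n_B = 7)
Step 2: Count runs R = 8.
Step 3: Under H0 (random ordering), E[R] = 2*n_A*n_B/(n_A+n_B) + 1 = 2*7*7/14 + 1 = 8.0000.
        Var[R] = 2*n_A*n_B*(2*n_A*n_B - n_A - n_B) / ((n_A+n_B)^2 * (n_A+n_B-1)) = 8232/2548 = 3.2308.
        SD[R] = 1.7974.
Step 4: R = E[R], so z = 0 with no continuity correction.
Step 5: Two-sided p-value via normal approximation = 2*(1 - Phi(|z|)) = 1.000000.
Step 6: alpha = 0.05. fail to reject H0.

R = 8, z = 0.0000, p = 1.000000, fail to reject H0.


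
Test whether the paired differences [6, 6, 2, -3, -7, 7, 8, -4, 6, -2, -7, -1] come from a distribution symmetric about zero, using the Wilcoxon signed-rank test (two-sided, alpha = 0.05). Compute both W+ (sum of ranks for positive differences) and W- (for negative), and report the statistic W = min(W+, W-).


Step 1: Drop any zero differences (none here) and take |d_i|.
|d| = [6, 6, 2, 3, 7, 7, 8, 4, 6, 2, 7, 1]
Step 2: Midrank |d_i| (ties get averaged ranks).
ranks: |6|->7, |6|->7, |2|->2.5, |3|->4, |7|->10, |7|->10, |8|->12, |4|->5, |6|->7, |2|->2.5, |7|->10, |1|->1
Step 3: Attach original signs; sum ranks with positive sign and with negative sign.
W+ = 7 + 7 + 2.5 + 10 + 12 + 7 = 45.5
W- = 4 + 10 + 5 + 2.5 + 10 + 1 = 32.5
(Check: W+ + W- = 78 should equal n(n+1)/2 = 78.)
Step 4: Test statistic W = min(W+, W-) = 32.5.
Step 5: Ties in |d|, so use the tie-corrected normal approximation.
        E[W] = n(n+1)/4 = 12*13/4 = 39.
        Tie groups: |d|=2 (t=2), |d|=6 (t=3), |d|=7 (t=3); sum(t^3 - t) = 54.
        Var[W] = n(n+1)(2n+1)/24 - sum(t^3-t)/48 = 3900/24 - 54/48 = 161.375.
        z = (W - E[W]) / sqrt(Var[W]) = (32.5 - 39) / 12.7033 = -0.5117.
        Two-sided p = 2*Phi(z) = 0.608878.
Step 6: alpha = 0.05. fail to reject H0.

W+ = 45.5, W- = 32.5, W = min = 32.5, p = 0.608878, fail to reject H0.


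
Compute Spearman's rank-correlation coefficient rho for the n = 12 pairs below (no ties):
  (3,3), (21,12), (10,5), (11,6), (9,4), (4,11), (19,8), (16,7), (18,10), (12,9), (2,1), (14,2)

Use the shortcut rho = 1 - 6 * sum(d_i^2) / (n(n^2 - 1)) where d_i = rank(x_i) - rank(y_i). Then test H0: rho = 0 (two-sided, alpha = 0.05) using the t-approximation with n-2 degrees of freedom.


Step 1: Rank x and y separately (midranks; no ties here).
rank(x): 3->2, 21->12, 10->5, 11->6, 9->4, 4->3, 19->11, 16->9, 18->10, 12->7, 2->1, 14->8
rank(y): 3->3, 12->12, 5->5, 6->6, 4->4, 11->11, 8->8, 7->7, 10->10, 9->9, 1->1, 2->2
Step 2: d_i = R_x(i) - R_y(i); compute d_i^2.
  (2-3)^2=1, (12-12)^2=0, (5-5)^2=0, (6-6)^2=0, (4-4)^2=0, (3-11)^2=64, (11-8)^2=9, (9-7)^2=4, (10-10)^2=0, (7-9)^2=4, (1-1)^2=0, (8-2)^2=36
sum(d^2) = 118.
Step 3: rho = 1 - 6*118 / (12*(12^2 - 1)) = 1 - 708/1716 = 0.587413.
Step 4: Under H0, t = rho * sqrt((n-2)/(1-rho^2)) = 2.2953 ~ t(10).
Step 5: Two-sided p-value from the t-distribution with 10 df = 0.044609.
Step 6: alpha = 0.05. reject H0.

rho = 0.5874, p = 0.044609, reject H0 at alpha = 0.05.


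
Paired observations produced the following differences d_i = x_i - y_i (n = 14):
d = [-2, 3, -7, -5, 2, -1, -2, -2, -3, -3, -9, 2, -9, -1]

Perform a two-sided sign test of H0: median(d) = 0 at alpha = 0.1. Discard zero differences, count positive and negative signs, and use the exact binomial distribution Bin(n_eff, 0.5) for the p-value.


Step 1: Discard zero differences. Original n = 14; n_eff = number of nonzero differences = 14.
Nonzero differences (with sign): -2, +3, -7, -5, +2, -1, -2, -2, -3, -3, -9, +2, -9, -1
Step 2: Count signs: positive = 3, negative = 11.
Step 3: Under H0: P(positive) = 0.5, so the number of positives S ~ Bin(14, 0.5).
Step 4: Two-sided exact p-value = sum of Bin(14,0.5) probabilities at or below the observed probability = 0.057373.
Step 5: alpha = 0.1. reject H0.

n_eff = 14, pos = 3, neg = 11, p = 0.057373, reject H0.


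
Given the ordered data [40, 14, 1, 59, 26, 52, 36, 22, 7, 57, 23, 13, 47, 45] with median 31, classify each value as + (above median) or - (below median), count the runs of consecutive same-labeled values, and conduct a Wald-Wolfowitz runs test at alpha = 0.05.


Step 1: Compute median = 31; label A = above, B = below.
Labels in order: ABBABAABBABBAA  (n_A = 7, n_B = 7)
Step 2: Count runs R = 9.
Step 3: Under H0 (random ordering), E[R] = 2*n_A*n_B/(n_A+n_B) + 1 = 2*7*7/14 + 1 = 8.0000.
        Var[R] = 2*n_A*n_B*(2*n_A*n_B - n_A - n_B) / ((n_A+n_B)^2 * (n_A+n_B-1)) = 8232/2548 = 3.2308.
        SD[R] = 1.7974.
Step 4: Continuity-corrected z = (R - 0.5 - E[R]) / SD[R] = (9 - 0.5 - 8.0000) / 1.7974 = 0.2782.
Step 5: Two-sided p-value via normal approximation = 2*(1 - Phi(|z|)) = 0.780879.
Step 6: alpha = 0.05. fail to reject H0.

R = 9, z = 0.2782, p = 0.780879, fail to reject H0.


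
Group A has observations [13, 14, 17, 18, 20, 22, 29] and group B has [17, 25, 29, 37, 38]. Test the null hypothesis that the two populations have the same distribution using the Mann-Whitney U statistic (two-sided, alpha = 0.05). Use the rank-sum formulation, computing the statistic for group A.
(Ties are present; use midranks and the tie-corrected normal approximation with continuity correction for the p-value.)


Step 1: Combine and sort all 12 observations; assign midranks.
sorted (value, group): (13,X), (14,X), (17,X), (17,Y), (18,X), (20,X), (22,X), (25,Y), (29,X), (29,Y), (37,Y), (38,Y)
ranks: 13->1, 14->2, 17->3.5, 17->3.5, 18->5, 20->6, 22->7, 25->8, 29->9.5, 29->9.5, 37->11, 38->12
Step 2: Rank sum for X: R1 = 1 + 2 + 3.5 + 5 + 6 + 7 + 9.5 = 34.
Step 3: U_X = R1 - n1(n1+1)/2 = 34 - 7*8/2 = 34 - 28 = 6.
       U_Y = n1*n2 - U_X = 35 - 6 = 29.
Step 4: Ties are present, so use the tie-corrected normal approximation (with continuity correction) for the p-value.
Step 5: p-value = 0.073025; compare to alpha = 0.05. fail to reject H0.

U_X = 6, p = 0.073025, fail to reject H0 at alpha = 0.05.


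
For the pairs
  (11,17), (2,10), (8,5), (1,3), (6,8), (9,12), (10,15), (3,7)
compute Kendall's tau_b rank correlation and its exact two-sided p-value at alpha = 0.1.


Step 1: Enumerate the 28 unordered pairs (i,j) with i<j and classify each by sign(x_j-x_i) * sign(y_j-y_i).
  (1,2):dx=-9,dy=-7->C; (1,3):dx=-3,dy=-12->C; (1,4):dx=-10,dy=-14->C; (1,5):dx=-5,dy=-9->C
  (1,6):dx=-2,dy=-5->C; (1,7):dx=-1,dy=-2->C; (1,8):dx=-8,dy=-10->C; (2,3):dx=+6,dy=-5->D
  (2,4):dx=-1,dy=-7->C; (2,5):dx=+4,dy=-2->D; (2,6):dx=+7,dy=+2->C; (2,7):dx=+8,dy=+5->C
  (2,8):dx=+1,dy=-3->D; (3,4):dx=-7,dy=-2->C; (3,5):dx=-2,dy=+3->D; (3,6):dx=+1,dy=+7->C
  (3,7):dx=+2,dy=+10->C; (3,8):dx=-5,dy=+2->D; (4,5):dx=+5,dy=+5->C; (4,6):dx=+8,dy=+9->C
  (4,7):dx=+9,dy=+12->C; (4,8):dx=+2,dy=+4->C; (5,6):dx=+3,dy=+4->C; (5,7):dx=+4,dy=+7->C
  (5,8):dx=-3,dy=-1->C; (6,7):dx=+1,dy=+3->C; (6,8):dx=-6,dy=-5->C; (7,8):dx=-7,dy=-8->C
Step 2: C = 23, D = 5, total pairs = 28.
Step 3: tau = (C - D)/(n(n-1)/2) = (23 - 5)/28 = 0.642857.
Step 4: Exact two-sided p-value (enumerate n! = 40320 permutations of y under H0): p = 0.031151.
Step 5: alpha = 0.1. reject H0.

tau_b = 0.6429 (C=23, D=5), p = 0.031151, reject H0.


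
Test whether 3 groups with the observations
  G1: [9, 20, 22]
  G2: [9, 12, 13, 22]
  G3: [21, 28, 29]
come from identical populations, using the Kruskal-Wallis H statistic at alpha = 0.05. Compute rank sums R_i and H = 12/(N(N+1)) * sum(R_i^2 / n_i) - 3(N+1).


Step 1: Combine all N = 10 observations and assign midranks.
sorted (value, group, rank): (9,G1,1.5), (9,G2,1.5), (12,G2,3), (13,G2,4), (20,G1,5), (21,G3,6), (22,G1,7.5), (22,G2,7.5), (28,G3,9), (29,G3,10)
Step 2: Sum ranks within each group.
R_1 = 14 (n_1 = 3)
R_2 = 16 (n_2 = 4)
R_3 = 25 (n_3 = 3)
Step 3: H = 12/(N(N+1)) * sum(R_i^2/n_i) - 3(N+1)
     = 12/(10*11) * (14^2/3 + 16^2/4 + 25^2/3) - 3*11
     = 0.109091 * 337.667 - 33
     = 3.836364.
Step 4: Ties present; correction factor C = 1 - 12/(10^3 - 10) = 0.987879. Corrected H = 3.836364 / 0.987879 = 3.883436.
Step 5: Under H0, H ~ chi^2(2); p-value = 0.143457.
Step 6: alpha = 0.05. fail to reject H0.

H = 3.8834, df = 2, p = 0.143457, fail to reject H0.


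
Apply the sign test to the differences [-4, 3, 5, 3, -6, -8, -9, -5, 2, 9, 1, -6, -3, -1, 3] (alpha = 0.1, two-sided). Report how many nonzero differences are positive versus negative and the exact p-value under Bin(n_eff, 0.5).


Step 1: Discard zero differences. Original n = 15; n_eff = number of nonzero differences = 15.
Nonzero differences (with sign): -4, +3, +5, +3, -6, -8, -9, -5, +2, +9, +1, -6, -3, -1, +3
Step 2: Count signs: positive = 7, negative = 8.
Step 3: Under H0: P(positive) = 0.5, so the number of positives S ~ Bin(15, 0.5).
Step 4: Two-sided exact p-value = sum of Bin(15,0.5) probabilities at or below the observed probability = 1.000000.
Step 5: alpha = 0.1. fail to reject H0.

n_eff = 15, pos = 7, neg = 8, p = 1.000000, fail to reject H0.


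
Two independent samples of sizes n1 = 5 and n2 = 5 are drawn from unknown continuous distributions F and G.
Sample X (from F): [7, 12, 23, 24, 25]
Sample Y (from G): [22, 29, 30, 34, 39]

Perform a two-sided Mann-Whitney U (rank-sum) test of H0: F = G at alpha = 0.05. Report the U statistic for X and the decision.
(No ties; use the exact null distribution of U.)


Step 1: Combine and sort all 10 observations; assign midranks.
sorted (value, group): (7,X), (12,X), (22,Y), (23,X), (24,X), (25,X), (29,Y), (30,Y), (34,Y), (39,Y)
ranks: 7->1, 12->2, 22->3, 23->4, 24->5, 25->6, 29->7, 30->8, 34->9, 39->10
Step 2: Rank sum for X: R1 = 1 + 2 + 4 + 5 + 6 = 18.
Step 3: U_X = R1 - n1(n1+1)/2 = 18 - 5*6/2 = 18 - 15 = 3.
       U_Y = n1*n2 - U_X = 25 - 3 = 22.
Step 4: No ties, so the exact null distribution of U (based on enumerating the C(10,5) = 252 equally likely rank assignments) gives the two-sided p-value.
Step 5: p-value = 0.055556; compare to alpha = 0.05. fail to reject H0.

U_X = 3, p = 0.055556, fail to reject H0 at alpha = 0.05.


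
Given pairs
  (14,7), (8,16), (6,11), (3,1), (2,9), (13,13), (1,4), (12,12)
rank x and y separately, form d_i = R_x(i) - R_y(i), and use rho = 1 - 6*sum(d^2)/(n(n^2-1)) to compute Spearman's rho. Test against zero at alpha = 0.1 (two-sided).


Step 1: Rank x and y separately (midranks; no ties here).
rank(x): 14->8, 8->5, 6->4, 3->3, 2->2, 13->7, 1->1, 12->6
rank(y): 7->3, 16->8, 11->5, 1->1, 9->4, 13->7, 4->2, 12->6
Step 2: d_i = R_x(i) - R_y(i); compute d_i^2.
  (8-3)^2=25, (5-8)^2=9, (4-5)^2=1, (3-1)^2=4, (2-4)^2=4, (7-7)^2=0, (1-2)^2=1, (6-6)^2=0
sum(d^2) = 44.
Step 3: rho = 1 - 6*44 / (8*(8^2 - 1)) = 1 - 264/504 = 0.476190.
Step 4: Under H0, t = rho * sqrt((n-2)/(1-rho^2)) = 1.3265 ~ t(6).
Step 5: Two-sided p-value from the t-distribution with 6 df = 0.232936.
Step 6: alpha = 0.1. fail to reject H0.

rho = 0.4762, p = 0.232936, fail to reject H0 at alpha = 0.1.


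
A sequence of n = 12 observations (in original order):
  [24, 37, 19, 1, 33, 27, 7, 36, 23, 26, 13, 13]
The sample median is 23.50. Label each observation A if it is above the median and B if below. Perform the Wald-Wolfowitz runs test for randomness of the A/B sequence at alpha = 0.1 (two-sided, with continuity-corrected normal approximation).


Step 1: Compute median = 23.50; label A = above, B = below.
Labels in order: AABBAABABABB  (n_A = 6, n_B = 6)
Step 2: Count runs R = 8.
Step 3: Under H0 (random ordering), E[R] = 2*n_A*n_B/(n_A+n_B) + 1 = 2*6*6/12 + 1 = 7.0000.
        Var[R] = 2*n_A*n_B*(2*n_A*n_B - n_A - n_B) / ((n_A+n_B)^2 * (n_A+n_B-1)) = 4320/1584 = 2.7273.
        SD[R] = 1.6514.
Step 4: Continuity-corrected z = (R - 0.5 - E[R]) / SD[R] = (8 - 0.5 - 7.0000) / 1.6514 = 0.3028.
Step 5: Two-sided p-value via normal approximation = 2*(1 - Phi(|z|)) = 0.762069.
Step 6: alpha = 0.1. fail to reject H0.

R = 8, z = 0.3028, p = 0.762069, fail to reject H0.


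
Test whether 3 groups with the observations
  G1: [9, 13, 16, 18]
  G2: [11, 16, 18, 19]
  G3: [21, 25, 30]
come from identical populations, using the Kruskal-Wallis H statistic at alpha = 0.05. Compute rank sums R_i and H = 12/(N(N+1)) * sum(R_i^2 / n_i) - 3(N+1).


Step 1: Combine all N = 11 observations and assign midranks.
sorted (value, group, rank): (9,G1,1), (11,G2,2), (13,G1,3), (16,G1,4.5), (16,G2,4.5), (18,G1,6.5), (18,G2,6.5), (19,G2,8), (21,G3,9), (25,G3,10), (30,G3,11)
Step 2: Sum ranks within each group.
R_1 = 15 (n_1 = 4)
R_2 = 21 (n_2 = 4)
R_3 = 30 (n_3 = 3)
Step 3: H = 12/(N(N+1)) * sum(R_i^2/n_i) - 3(N+1)
     = 12/(11*12) * (15^2/4 + 21^2/4 + 30^2/3) - 3*12
     = 0.090909 * 466.5 - 36
     = 6.409091.
Step 4: Ties present; correction factor C = 1 - 12/(11^3 - 11) = 0.990909. Corrected H = 6.409091 / 0.990909 = 6.467890.
Step 5: Under H0, H ~ chi^2(2); p-value = 0.039402.
Step 6: alpha = 0.05. reject H0.

H = 6.4679, df = 2, p = 0.039402, reject H0.


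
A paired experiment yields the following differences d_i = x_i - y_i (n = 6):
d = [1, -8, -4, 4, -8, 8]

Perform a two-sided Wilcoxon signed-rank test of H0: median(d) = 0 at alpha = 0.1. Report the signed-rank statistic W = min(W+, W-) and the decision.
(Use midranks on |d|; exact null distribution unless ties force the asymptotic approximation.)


Step 1: Drop any zero differences (none here) and take |d_i|.
|d| = [1, 8, 4, 4, 8, 8]
Step 2: Midrank |d_i| (ties get averaged ranks).
ranks: |1|->1, |8|->5, |4|->2.5, |4|->2.5, |8|->5, |8|->5
Step 3: Attach original signs; sum ranks with positive sign and with negative sign.
W+ = 1 + 2.5 + 5 = 8.5
W- = 5 + 2.5 + 5 = 12.5
(Check: W+ + W- = 21 should equal n(n+1)/2 = 21.)
Step 4: Test statistic W = min(W+, W-) = 8.5.
Step 5: Ties in |d|, so use the tie-corrected normal approximation.
        E[W] = n(n+1)/4 = 6*7/4 = 10.5.
        Tie groups: |d|=4 (t=2), |d|=8 (t=3); sum(t^3 - t) = 30.
        Var[W] = n(n+1)(2n+1)/24 - sum(t^3-t)/48 = 546/24 - 30/48 = 22.125.
        z = (W - E[W]) / sqrt(Var[W]) = (8.5 - 10.5) / 4.7037 = -0.4252.
        Two-sided p = 2*Phi(z) = 0.670694.
Step 6: alpha = 0.1. fail to reject H0.

W+ = 8.5, W- = 12.5, W = min = 8.5, p = 0.670694, fail to reject H0.


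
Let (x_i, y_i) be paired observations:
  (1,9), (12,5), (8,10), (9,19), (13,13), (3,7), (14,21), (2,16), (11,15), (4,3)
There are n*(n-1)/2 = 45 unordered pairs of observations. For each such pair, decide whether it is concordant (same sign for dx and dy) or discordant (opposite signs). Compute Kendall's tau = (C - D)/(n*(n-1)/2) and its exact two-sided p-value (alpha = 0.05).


Step 1: Enumerate the 45 unordered pairs (i,j) with i<j and classify each by sign(x_j-x_i) * sign(y_j-y_i).
  (1,2):dx=+11,dy=-4->D; (1,3):dx=+7,dy=+1->C; (1,4):dx=+8,dy=+10->C; (1,5):dx=+12,dy=+4->C
  (1,6):dx=+2,dy=-2->D; (1,7):dx=+13,dy=+12->C; (1,8):dx=+1,dy=+7->C; (1,9):dx=+10,dy=+6->C
  (1,10):dx=+3,dy=-6->D; (2,3):dx=-4,dy=+5->D; (2,4):dx=-3,dy=+14->D; (2,5):dx=+1,dy=+8->C
  (2,6):dx=-9,dy=+2->D; (2,7):dx=+2,dy=+16->C; (2,8):dx=-10,dy=+11->D; (2,9):dx=-1,dy=+10->D
  (2,10):dx=-8,dy=-2->C; (3,4):dx=+1,dy=+9->C; (3,5):dx=+5,dy=+3->C; (3,6):dx=-5,dy=-3->C
  (3,7):dx=+6,dy=+11->C; (3,8):dx=-6,dy=+6->D; (3,9):dx=+3,dy=+5->C; (3,10):dx=-4,dy=-7->C
  (4,5):dx=+4,dy=-6->D; (4,6):dx=-6,dy=-12->C; (4,7):dx=+5,dy=+2->C; (4,8):dx=-7,dy=-3->C
  (4,9):dx=+2,dy=-4->D; (4,10):dx=-5,dy=-16->C; (5,6):dx=-10,dy=-6->C; (5,7):dx=+1,dy=+8->C
  (5,8):dx=-11,dy=+3->D; (5,9):dx=-2,dy=+2->D; (5,10):dx=-9,dy=-10->C; (6,7):dx=+11,dy=+14->C
  (6,8):dx=-1,dy=+9->D; (6,9):dx=+8,dy=+8->C; (6,10):dx=+1,dy=-4->D; (7,8):dx=-12,dy=-5->C
  (7,9):dx=-3,dy=-6->C; (7,10):dx=-10,dy=-18->C; (8,9):dx=+9,dy=-1->D; (8,10):dx=+2,dy=-13->D
  (9,10):dx=-7,dy=-12->C
Step 2: C = 28, D = 17, total pairs = 45.
Step 3: tau = (C - D)/(n(n-1)/2) = (28 - 17)/45 = 0.244444.
Step 4: Exact two-sided p-value (enumerate n! = 3628800 permutations of y under H0): p = 0.380720.
Step 5: alpha = 0.05. fail to reject H0.

tau_b = 0.2444 (C=28, D=17), p = 0.380720, fail to reject H0.


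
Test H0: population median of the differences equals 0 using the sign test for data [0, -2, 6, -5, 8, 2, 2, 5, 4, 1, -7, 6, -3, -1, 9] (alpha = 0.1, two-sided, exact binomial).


Step 1: Discard zero differences. Original n = 15; n_eff = number of nonzero differences = 14.
Nonzero differences (with sign): -2, +6, -5, +8, +2, +2, +5, +4, +1, -7, +6, -3, -1, +9
Step 2: Count signs: positive = 9, negative = 5.
Step 3: Under H0: P(positive) = 0.5, so the number of positives S ~ Bin(14, 0.5).
Step 4: Two-sided exact p-value = sum of Bin(14,0.5) probabilities at or below the observed probability = 0.423950.
Step 5: alpha = 0.1. fail to reject H0.

n_eff = 14, pos = 9, neg = 5, p = 0.423950, fail to reject H0.


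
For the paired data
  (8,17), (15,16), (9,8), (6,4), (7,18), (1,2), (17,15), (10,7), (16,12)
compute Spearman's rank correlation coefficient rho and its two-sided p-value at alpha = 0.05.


Step 1: Rank x and y separately (midranks; no ties here).
rank(x): 8->4, 15->7, 9->5, 6->2, 7->3, 1->1, 17->9, 10->6, 16->8
rank(y): 17->8, 16->7, 8->4, 4->2, 18->9, 2->1, 15->6, 7->3, 12->5
Step 2: d_i = R_x(i) - R_y(i); compute d_i^2.
  (4-8)^2=16, (7-7)^2=0, (5-4)^2=1, (2-2)^2=0, (3-9)^2=36, (1-1)^2=0, (9-6)^2=9, (6-3)^2=9, (8-5)^2=9
sum(d^2) = 80.
Step 3: rho = 1 - 6*80 / (9*(9^2 - 1)) = 1 - 480/720 = 0.333333.
Step 4: Under H0, t = rho * sqrt((n-2)/(1-rho^2)) = 0.9354 ~ t(7).
Step 5: Two-sided p-value from the t-distribution with 7 df = 0.380713.
Step 6: alpha = 0.05. fail to reject H0.

rho = 0.3333, p = 0.380713, fail to reject H0 at alpha = 0.05.


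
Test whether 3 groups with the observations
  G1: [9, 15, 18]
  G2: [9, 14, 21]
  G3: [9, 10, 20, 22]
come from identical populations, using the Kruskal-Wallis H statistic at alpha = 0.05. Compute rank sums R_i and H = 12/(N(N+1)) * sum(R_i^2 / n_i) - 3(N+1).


Step 1: Combine all N = 10 observations and assign midranks.
sorted (value, group, rank): (9,G1,2), (9,G2,2), (9,G3,2), (10,G3,4), (14,G2,5), (15,G1,6), (18,G1,7), (20,G3,8), (21,G2,9), (22,G3,10)
Step 2: Sum ranks within each group.
R_1 = 15 (n_1 = 3)
R_2 = 16 (n_2 = 3)
R_3 = 24 (n_3 = 4)
Step 3: H = 12/(N(N+1)) * sum(R_i^2/n_i) - 3(N+1)
     = 12/(10*11) * (15^2/3 + 16^2/3 + 24^2/4) - 3*11
     = 0.109091 * 304.333 - 33
     = 0.200000.
Step 4: Ties present; correction factor C = 1 - 24/(10^3 - 10) = 0.975758. Corrected H = 0.200000 / 0.975758 = 0.204969.
Step 5: Under H0, H ~ chi^2(2); p-value = 0.902592.
Step 6: alpha = 0.05. fail to reject H0.

H = 0.2050, df = 2, p = 0.902592, fail to reject H0.


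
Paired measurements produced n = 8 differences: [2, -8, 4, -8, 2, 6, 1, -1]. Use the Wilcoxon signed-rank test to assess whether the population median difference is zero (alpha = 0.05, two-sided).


Step 1: Drop any zero differences (none here) and take |d_i|.
|d| = [2, 8, 4, 8, 2, 6, 1, 1]
Step 2: Midrank |d_i| (ties get averaged ranks).
ranks: |2|->3.5, |8|->7.5, |4|->5, |8|->7.5, |2|->3.5, |6|->6, |1|->1.5, |1|->1.5
Step 3: Attach original signs; sum ranks with positive sign and with negative sign.
W+ = 3.5 + 5 + 3.5 + 6 + 1.5 = 19.5
W- = 7.5 + 7.5 + 1.5 = 16.5
(Check: W+ + W- = 36 should equal n(n+1)/2 = 36.)
Step 4: Test statistic W = min(W+, W-) = 16.5.
Step 5: Ties in |d|, so use the tie-corrected normal approximation.
        E[W] = n(n+1)/4 = 8*9/4 = 18.
        Tie groups: |d|=1 (t=2), |d|=2 (t=2), |d|=8 (t=2); sum(t^3 - t) = 18.
        Var[W] = n(n+1)(2n+1)/24 - sum(t^3-t)/48 = 1224/24 - 18/48 = 50.625.
        z = (W - E[W]) / sqrt(Var[W]) = (16.5 - 18) / 7.1151 = -0.2108.
        Two-sided p = 2*Phi(z) = 0.833029.
Step 6: alpha = 0.05. fail to reject H0.

W+ = 19.5, W- = 16.5, W = min = 16.5, p = 0.833029, fail to reject H0.
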